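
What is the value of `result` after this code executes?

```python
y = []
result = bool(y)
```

y = []; result = False

False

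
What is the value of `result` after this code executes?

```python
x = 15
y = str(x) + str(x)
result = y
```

x = 15; y = '1515'; result = '1515'

'1515'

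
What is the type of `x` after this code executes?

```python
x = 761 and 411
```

'and' with truthy values returns last operand (int)

int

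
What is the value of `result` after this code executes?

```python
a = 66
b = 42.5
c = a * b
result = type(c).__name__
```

a is int; b is float; c is float; result = 'float'

'float'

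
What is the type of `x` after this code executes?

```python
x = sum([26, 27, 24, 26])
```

sum() of ints returns int

int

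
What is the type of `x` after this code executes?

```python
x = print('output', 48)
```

print() returns None

NoneType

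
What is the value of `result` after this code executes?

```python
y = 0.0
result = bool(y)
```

y = 0.0; result = False

False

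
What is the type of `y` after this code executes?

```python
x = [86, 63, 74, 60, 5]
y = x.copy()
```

list.copy() returns list

list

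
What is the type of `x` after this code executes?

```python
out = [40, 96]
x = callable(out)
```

callable() returns bool

bool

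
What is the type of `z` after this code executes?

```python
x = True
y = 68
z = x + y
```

bool + int = int (bool is subclass of int)

int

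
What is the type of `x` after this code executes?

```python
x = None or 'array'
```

'or' with None returns the other truthy value (str)

str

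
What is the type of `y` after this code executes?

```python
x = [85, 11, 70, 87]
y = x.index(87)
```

list.index() returns int

int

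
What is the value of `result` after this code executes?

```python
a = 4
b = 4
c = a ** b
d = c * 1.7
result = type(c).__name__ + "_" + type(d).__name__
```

a is int; b is int; c is int; d is float; result = 'int_float'

'int_float'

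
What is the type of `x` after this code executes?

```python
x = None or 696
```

'or' with None returns the other truthy value

int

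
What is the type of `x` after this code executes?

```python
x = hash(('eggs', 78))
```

hash() returns int

int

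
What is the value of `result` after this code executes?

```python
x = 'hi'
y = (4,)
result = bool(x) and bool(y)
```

x = 'hi'; y = (4,); result = True

True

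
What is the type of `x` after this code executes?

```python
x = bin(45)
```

bin() returns str representation

str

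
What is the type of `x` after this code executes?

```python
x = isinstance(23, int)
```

isinstance() returns bool

bool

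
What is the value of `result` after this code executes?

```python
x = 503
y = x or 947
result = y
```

x = 503; y = 503; result = 503

503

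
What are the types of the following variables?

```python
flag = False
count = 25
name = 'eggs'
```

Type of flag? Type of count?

flag is assigned the constant False, which has type bool; count is assigned a bare integer (no decimal point), so it is an int

bool, int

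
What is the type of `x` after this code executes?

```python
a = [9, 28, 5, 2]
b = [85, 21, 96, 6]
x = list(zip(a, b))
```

list(zip()) returns a list of tuples

list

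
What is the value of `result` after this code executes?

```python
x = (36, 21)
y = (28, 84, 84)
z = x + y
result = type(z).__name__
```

x is tuple; y is tuple; z is tuple; result = 'tuple'

'tuple'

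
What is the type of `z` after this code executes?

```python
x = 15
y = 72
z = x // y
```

int // int = int

int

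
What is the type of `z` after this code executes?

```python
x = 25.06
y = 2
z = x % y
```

float % int = float

float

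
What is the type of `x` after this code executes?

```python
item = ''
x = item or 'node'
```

'or' returns first truthy value (str)

str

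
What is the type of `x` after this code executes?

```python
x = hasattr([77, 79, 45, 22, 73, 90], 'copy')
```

hasattr() returns bool

bool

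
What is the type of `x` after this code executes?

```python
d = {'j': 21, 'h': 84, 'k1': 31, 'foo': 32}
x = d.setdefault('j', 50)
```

dict.setdefault() returns the (existing or default) value

int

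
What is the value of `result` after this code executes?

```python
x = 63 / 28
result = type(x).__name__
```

x is float; result = 'float'

'float'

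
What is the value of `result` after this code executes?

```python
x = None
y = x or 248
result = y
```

x = None; y = 248; result = 248

248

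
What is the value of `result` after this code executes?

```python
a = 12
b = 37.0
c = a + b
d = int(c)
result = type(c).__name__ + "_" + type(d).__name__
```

a is int; b is float; c is float; d is int; result = 'float_int'

'float_int'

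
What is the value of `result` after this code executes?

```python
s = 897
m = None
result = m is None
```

s = 897; m = None; result = True

True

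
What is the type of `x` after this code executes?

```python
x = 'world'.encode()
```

str.encode() returns bytes

bytes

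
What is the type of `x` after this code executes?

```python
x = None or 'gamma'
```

'or' with None returns the other truthy value (str)

str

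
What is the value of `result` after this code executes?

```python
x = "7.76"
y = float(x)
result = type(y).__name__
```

x is str; y is float; result = 'float'

'float'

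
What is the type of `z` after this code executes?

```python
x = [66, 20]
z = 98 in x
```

'in' operator returns bool

bool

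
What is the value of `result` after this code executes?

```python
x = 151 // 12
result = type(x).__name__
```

x is int; result = 'int'

'int'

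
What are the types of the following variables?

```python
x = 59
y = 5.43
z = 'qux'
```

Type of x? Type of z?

x is assigned a bare integer (no decimal point), so it is an int; z is assigned a quoted string literal, so it is a str

int, str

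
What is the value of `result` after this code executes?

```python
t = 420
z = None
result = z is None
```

t = 420; z = None; result = True

True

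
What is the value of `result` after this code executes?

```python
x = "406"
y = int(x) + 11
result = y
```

x = '406'; y = 417; result = 417

417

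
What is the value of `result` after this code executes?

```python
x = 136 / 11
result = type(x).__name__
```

x is float; result = 'float'

'float'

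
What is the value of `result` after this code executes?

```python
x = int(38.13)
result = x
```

x = 38; result = 38

38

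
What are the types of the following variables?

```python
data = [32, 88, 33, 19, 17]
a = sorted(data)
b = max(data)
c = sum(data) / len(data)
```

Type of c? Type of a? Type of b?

int / int = float; sorted() returns list; max of ints returns int

float, list, int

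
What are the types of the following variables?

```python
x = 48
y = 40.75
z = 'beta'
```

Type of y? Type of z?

y is assigned a number with a decimal point, so it is a float; z is assigned a quoted string literal, so it is a str

float, str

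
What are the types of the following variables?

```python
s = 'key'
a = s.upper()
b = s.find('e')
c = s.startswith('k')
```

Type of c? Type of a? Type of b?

startswith() returns bool; upper() returns str; find() returns int

bool, str, int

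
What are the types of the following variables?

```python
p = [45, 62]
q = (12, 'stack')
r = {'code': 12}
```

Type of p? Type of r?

p is assigned a list literal (square brackets); r is assigned a dict literal ({key: value})

list, dict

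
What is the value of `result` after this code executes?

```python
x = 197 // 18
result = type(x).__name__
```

x is int; result = 'int'

'int'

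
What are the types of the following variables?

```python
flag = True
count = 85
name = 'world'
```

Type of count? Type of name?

count is assigned a bare integer (no decimal point), so it is an int; name is assigned a quoted string literal, so it is a str

int, str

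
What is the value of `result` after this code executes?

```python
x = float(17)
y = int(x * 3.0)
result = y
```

x = 17.0; y = 51; result = 51

51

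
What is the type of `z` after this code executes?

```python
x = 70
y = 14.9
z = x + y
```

int + float = float

float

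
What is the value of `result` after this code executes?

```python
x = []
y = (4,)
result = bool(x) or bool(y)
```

x = []; y = (4,); result = True

True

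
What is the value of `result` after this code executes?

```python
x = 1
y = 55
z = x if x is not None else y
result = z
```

x = 1; y = 55; z = 1; result = 1

1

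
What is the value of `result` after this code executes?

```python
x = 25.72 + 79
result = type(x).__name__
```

x is float; result = 'float'

'float'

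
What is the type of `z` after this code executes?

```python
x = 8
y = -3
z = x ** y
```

int ** negative = float

float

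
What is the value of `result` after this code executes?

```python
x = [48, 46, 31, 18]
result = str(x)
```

x = [48, 46, 31, 18]; result = '[48, 46, 31, 18]'

'[48, 46, 31, 18]'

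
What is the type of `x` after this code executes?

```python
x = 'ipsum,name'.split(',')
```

str.split() returns list

list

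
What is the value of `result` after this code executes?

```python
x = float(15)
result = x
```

x = 15.0; result = 15.0

15.0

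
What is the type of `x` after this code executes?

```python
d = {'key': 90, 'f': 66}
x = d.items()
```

dict.items() returns dict_items view

dict_items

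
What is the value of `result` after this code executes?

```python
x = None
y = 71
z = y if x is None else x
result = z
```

x = None; y = 71; z = 71; result = 71

71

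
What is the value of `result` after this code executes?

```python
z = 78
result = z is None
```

z = 78; result = False

False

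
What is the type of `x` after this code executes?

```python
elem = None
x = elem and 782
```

'and' returns first falsy value (None)

NoneType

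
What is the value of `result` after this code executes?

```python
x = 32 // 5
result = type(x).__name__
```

x is int; result = 'int'

'int'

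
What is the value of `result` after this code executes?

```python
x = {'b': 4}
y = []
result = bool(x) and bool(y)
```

x = {'b': 4}; y = []; result = False

False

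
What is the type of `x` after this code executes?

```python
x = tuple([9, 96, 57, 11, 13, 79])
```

tuple() constructor returns tuple

tuple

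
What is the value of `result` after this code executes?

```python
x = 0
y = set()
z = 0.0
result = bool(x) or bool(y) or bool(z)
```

x = 0; y = set(); z = 0.0; result = False

False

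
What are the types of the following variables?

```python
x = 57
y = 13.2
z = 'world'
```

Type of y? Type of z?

y is assigned a number with a decimal point, so it is a float; z is assigned a quoted string literal, so it is a str

float, str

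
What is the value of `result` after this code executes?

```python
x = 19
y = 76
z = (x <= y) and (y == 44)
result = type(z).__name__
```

x is int; y is int; z is bool; result = 'bool'

'bool'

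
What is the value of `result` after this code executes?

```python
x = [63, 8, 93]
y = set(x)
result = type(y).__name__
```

x is list; y is set; result = 'set'

'set'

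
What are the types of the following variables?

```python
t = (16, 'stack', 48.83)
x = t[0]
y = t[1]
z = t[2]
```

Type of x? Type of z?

tuple[0] is int; tuple[2] is float

int, float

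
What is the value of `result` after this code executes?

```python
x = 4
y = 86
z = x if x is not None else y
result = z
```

x = 4; y = 86; z = 4; result = 4

4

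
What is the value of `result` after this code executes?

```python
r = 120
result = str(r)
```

r = 120; result = '120'

'120'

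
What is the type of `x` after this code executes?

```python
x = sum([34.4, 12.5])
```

sum() of floats returns float

float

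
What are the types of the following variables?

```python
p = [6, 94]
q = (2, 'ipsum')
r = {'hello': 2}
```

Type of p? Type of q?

p is assigned a list literal (square brackets); q is assigned a tuple (parenthesized, comma-separated values)

list, tuple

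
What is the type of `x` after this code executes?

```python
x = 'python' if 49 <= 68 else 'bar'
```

Both branches of conditional are str

str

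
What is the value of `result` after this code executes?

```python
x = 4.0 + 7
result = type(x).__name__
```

x is float; result = 'float'

'float'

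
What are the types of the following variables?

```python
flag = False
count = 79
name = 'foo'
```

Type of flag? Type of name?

flag is assigned the constant False, which has type bool; name is assigned a quoted string literal, so it is a str

bool, str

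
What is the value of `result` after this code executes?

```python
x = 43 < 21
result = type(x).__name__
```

x is bool; result = 'bool'

'bool'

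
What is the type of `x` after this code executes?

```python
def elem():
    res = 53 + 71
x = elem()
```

Function without return returns None

NoneType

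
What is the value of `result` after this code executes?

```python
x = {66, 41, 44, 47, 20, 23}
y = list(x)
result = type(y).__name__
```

x is set; y is list; result = 'list'

'list'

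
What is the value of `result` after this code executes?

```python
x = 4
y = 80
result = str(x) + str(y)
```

x = 4; y = 80; result = '480'

'480'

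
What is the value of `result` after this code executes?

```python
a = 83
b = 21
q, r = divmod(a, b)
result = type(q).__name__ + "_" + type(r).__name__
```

a is int; b is int; q is int; r is int; result = 'int_int'

'int_int'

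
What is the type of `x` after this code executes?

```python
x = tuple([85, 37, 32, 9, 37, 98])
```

tuple() constructor returns tuple

tuple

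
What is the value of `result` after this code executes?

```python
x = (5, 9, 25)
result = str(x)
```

x = (5, 9, 25); result = '(5, 9, 25)'

'(5, 9, 25)'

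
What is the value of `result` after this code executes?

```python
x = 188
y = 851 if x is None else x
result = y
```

x = 188; y = 188; result = 188

188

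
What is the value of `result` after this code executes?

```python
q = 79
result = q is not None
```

q = 79; result = True

True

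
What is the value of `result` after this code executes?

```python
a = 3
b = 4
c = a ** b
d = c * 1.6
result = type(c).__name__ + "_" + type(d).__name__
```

a is int; b is int; c is int; d is float; result = 'int_float'

'int_float'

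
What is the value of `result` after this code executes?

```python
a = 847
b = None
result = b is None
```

a = 847; b = None; result = True

True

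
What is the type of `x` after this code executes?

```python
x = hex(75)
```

hex() returns str representation

str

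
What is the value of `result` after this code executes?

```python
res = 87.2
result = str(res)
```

res = 87.2; result = '87.2'

'87.2'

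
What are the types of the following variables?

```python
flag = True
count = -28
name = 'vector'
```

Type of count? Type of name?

count is assigned a bare integer (no decimal point), so it is an int; name is assigned a quoted string literal, so it is a str

int, str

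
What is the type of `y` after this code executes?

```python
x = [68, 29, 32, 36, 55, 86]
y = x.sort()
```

list.sort() returns None (mutates in place)

NoneType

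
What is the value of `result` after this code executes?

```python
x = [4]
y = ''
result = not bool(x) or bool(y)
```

x = [4]; y = ''; result = False

False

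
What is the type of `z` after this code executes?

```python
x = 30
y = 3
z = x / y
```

int / int = float

float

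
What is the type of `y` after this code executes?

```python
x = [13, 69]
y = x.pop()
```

list.pop() returns the popped element

int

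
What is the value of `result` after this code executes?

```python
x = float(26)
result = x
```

x = 26.0; result = 26.0

26.0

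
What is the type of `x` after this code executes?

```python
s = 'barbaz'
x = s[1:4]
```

Slicing a str returns str

str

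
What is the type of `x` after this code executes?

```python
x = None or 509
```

'or' with None returns the other truthy value

int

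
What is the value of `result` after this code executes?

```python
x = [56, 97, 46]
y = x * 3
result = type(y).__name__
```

x is list; y is list; result = 'list'

'list'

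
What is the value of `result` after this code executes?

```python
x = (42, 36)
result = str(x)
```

x = (42, 36); result = '(42, 36)'

'(42, 36)'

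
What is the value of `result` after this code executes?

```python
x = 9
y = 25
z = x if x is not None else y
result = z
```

x = 9; y = 25; z = 9; result = 9

9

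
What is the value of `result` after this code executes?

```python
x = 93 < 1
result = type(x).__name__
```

x is bool; result = 'bool'

'bool'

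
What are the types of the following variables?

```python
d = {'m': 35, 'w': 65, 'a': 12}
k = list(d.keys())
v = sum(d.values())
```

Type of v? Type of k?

sum of ints is int; list() converts to list

int, list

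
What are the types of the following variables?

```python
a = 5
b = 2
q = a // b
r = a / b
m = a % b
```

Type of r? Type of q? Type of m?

/ returns float; // returns int; % of ints returns int

float, int, int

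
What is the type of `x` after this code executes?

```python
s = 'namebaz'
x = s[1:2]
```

Slicing a str returns str

str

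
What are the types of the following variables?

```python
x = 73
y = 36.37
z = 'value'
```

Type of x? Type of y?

x is assigned a bare integer (no decimal point), so it is an int; y is assigned a number with a decimal point, so it is a float

int, float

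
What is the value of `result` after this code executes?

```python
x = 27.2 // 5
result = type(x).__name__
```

x is float; result = 'float'

'float'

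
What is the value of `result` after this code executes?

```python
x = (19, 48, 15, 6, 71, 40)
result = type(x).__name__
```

x is tuple; result = 'tuple'

'tuple'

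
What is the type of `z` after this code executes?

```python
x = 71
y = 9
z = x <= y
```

Comparison returns bool

bool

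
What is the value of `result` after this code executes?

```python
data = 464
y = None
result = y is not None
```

data = 464; y = None; result = False

False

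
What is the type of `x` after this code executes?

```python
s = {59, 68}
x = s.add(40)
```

set.add() returns None (mutates in place)

NoneType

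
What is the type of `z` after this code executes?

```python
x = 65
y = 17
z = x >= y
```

Comparison returns bool

bool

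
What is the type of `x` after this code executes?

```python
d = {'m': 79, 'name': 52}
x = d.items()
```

dict.items() returns dict_items view

dict_items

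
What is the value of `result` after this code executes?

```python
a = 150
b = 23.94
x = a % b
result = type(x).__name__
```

a is int; b is float; x is float; result = 'float'

'float'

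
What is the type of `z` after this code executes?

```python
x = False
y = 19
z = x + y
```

bool + int = int (bool is subclass of int)

int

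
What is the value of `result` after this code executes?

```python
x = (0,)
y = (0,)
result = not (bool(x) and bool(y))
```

x = (0,); y = (0,); result = False

False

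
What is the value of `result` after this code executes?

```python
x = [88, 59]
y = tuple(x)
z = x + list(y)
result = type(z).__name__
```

x is list; y is tuple; z is list; result = 'list'

'list'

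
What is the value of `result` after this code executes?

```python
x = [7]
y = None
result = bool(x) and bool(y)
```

x = [7]; y = None; result = False

False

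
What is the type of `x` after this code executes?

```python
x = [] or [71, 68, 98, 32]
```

'or' returns first truthy value (list)

list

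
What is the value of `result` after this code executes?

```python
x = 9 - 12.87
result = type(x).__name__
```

x is float; result = 'float'

'float'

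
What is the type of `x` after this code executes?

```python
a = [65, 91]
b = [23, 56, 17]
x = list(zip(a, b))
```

list(zip()) returns a list of tuples

list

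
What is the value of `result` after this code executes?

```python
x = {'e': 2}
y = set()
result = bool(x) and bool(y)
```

x = {'e': 2}; y = set(); result = False

False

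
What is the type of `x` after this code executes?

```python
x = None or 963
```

'or' with None returns the other truthy value

int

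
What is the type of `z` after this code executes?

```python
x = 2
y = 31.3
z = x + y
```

int + float = float

float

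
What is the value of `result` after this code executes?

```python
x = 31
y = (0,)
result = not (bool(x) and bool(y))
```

x = 31; y = (0,); result = False

False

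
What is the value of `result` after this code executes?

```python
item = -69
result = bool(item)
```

item = -69; result = True

True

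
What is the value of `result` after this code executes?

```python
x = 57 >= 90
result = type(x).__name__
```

x is bool; result = 'bool'

'bool'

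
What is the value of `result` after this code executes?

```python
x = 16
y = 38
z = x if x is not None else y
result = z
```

x = 16; y = 38; z = 16; result = 16

16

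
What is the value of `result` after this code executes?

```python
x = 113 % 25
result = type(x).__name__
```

x is int; result = 'int'

'int'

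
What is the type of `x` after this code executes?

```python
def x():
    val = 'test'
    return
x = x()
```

Bare return returns None

NoneType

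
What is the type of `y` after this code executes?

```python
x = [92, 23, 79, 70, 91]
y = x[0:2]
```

Slicing a list returns a list

list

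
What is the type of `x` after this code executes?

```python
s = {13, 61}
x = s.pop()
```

Popping from set[int] returns int

int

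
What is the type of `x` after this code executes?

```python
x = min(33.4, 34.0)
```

min() of floats returns float

float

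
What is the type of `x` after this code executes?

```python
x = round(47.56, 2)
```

round() with decimal places returns float

float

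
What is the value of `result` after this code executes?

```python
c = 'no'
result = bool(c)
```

c = 'no'; result = True

True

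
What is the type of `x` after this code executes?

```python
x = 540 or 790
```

'or' returns first truthy value (int)

int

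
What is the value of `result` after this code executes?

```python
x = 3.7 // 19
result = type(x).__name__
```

x is float; result = 'float'

'float'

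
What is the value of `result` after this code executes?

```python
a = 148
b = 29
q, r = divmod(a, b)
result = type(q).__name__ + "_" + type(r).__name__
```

a is int; b is int; q is int; r is int; result = 'int_int'

'int_int'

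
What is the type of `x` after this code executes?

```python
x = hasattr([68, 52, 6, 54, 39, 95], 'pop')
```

hasattr() returns bool

bool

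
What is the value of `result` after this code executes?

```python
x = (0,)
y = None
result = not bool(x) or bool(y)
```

x = (0,); y = None; result = False

False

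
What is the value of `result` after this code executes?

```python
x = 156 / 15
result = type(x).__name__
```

x is float; result = 'float'

'float'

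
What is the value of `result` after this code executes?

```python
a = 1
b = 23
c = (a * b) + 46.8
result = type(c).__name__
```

a is int; b is int; c is float; result = 'float'

'float'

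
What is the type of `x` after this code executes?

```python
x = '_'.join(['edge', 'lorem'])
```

str.join() returns str

str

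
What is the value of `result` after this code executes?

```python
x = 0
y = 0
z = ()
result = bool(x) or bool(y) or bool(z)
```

x = 0; y = 0; z = (); result = False

False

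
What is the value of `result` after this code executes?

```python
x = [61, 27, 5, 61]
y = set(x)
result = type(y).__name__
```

x is list; y is set; result = 'set'

'set'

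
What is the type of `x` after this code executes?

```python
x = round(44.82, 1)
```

round() with decimal places returns float

float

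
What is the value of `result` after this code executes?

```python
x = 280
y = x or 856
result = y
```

x = 280; y = 280; result = 280

280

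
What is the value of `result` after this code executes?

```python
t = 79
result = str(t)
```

t = 79; result = '79'

'79'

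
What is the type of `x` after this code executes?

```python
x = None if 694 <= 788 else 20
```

694 <= 788 is True, so the if branch is taken

NoneType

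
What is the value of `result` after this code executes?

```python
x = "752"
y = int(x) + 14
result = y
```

x = '752'; y = 766; result = 766

766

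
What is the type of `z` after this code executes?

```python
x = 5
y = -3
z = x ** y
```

int ** negative = float

float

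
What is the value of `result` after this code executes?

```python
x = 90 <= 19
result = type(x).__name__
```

x is bool; result = 'bool'

'bool'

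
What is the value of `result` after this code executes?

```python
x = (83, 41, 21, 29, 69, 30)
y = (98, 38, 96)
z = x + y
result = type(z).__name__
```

x is tuple; y is tuple; z is tuple; result = 'tuple'

'tuple'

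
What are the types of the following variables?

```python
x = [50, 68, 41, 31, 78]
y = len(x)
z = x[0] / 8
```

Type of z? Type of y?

int / int = float; len() returns int

float, int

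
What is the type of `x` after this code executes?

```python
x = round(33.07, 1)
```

round() with decimal places returns float

float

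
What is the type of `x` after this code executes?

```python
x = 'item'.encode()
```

str.encode() returns bytes

bytes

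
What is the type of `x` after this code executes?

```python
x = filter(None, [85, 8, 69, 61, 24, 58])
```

filter() returns a filter object

filter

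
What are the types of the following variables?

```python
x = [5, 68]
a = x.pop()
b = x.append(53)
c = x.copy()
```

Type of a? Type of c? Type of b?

pop() returns element; copy() returns list; append() returns None

int, list, NoneType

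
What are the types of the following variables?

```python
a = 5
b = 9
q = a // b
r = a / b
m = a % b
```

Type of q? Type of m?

// returns int; % of ints returns int

int, int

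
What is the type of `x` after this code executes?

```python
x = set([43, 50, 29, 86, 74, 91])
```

set() constructor returns set

set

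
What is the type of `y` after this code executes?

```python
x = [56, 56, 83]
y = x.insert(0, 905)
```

list.insert() returns None

NoneType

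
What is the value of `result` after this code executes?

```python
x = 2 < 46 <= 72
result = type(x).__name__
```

x is bool; result = 'bool'

'bool'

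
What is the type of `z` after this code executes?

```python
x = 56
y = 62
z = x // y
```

int // int = int

int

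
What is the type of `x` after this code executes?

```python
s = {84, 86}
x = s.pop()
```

Popping from set[int] returns int

int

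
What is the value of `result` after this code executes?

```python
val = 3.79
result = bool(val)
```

val = 3.79; result = True

True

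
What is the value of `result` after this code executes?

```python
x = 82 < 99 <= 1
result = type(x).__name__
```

x is bool; result = 'bool'

'bool'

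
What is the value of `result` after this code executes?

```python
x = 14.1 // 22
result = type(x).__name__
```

x is float; result = 'float'

'float'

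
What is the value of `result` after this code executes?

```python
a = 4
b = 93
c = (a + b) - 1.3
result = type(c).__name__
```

a is int; b is int; c is float; result = 'float'

'float'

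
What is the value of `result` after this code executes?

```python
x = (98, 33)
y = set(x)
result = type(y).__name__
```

x is tuple; y is set; result = 'set'

'set'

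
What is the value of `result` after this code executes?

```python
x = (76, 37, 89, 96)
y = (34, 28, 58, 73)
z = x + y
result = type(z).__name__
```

x is tuple; y is tuple; z is tuple; result = 'tuple'

'tuple'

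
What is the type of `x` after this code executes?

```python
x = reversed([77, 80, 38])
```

reversed() on a list returns list_reverseiterator

list_reverseiterator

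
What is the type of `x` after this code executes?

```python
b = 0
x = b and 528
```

'and' returns first falsy value (0 is int)

int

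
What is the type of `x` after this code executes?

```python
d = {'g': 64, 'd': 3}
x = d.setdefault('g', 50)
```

dict.setdefault() returns the (existing or default) value

int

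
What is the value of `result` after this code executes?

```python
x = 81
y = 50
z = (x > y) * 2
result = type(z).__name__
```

x is int; y is int; z is int; result = 'int'

'int'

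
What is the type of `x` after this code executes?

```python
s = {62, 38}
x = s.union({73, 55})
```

set.union() returns a new set

set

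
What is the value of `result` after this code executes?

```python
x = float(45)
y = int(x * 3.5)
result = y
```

x = 45.0; y = 157; result = 157

157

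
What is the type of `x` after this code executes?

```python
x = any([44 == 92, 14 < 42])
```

any() returns bool

bool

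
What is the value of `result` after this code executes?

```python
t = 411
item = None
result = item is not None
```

t = 411; item = None; result = False

False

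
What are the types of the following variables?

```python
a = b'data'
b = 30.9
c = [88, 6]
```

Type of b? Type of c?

b is assigned a number with a decimal point, so it is a float; c is assigned a list literal (square brackets)

float, list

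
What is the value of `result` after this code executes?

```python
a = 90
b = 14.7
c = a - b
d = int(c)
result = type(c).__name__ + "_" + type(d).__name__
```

a is int; b is float; c is float; d is int; result = 'float_int'

'float_int'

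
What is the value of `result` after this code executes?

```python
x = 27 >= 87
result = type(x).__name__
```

x is bool; result = 'bool'

'bool'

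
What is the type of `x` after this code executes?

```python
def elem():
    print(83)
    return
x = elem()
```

Bare return returns None

NoneType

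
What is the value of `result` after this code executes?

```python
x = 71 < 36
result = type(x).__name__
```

x is bool; result = 'bool'

'bool'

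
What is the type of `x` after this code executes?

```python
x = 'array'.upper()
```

str.upper() returns str

str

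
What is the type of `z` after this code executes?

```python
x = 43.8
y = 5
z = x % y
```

float % int = float

float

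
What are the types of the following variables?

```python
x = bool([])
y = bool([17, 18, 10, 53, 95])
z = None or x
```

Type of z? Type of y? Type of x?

None or bool returns the bool; bool() returns bool; bool() returns bool

bool, bool, bool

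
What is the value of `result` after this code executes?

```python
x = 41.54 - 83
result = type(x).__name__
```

x is float; result = 'float'

'float'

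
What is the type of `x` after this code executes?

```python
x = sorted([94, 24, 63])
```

sorted() always returns list

list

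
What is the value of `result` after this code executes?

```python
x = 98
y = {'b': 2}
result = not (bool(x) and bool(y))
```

x = 98; y = {'b': 2}; result = False

False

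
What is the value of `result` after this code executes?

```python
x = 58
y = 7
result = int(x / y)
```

x = 58; y = 7; result = 8

8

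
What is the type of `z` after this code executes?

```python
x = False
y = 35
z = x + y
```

bool + int = int (bool is subclass of int)

int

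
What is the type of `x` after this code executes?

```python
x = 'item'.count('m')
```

str.count() returns int

int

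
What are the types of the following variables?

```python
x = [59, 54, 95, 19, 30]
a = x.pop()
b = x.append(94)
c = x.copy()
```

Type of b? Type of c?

append() returns None; copy() returns list

NoneType, list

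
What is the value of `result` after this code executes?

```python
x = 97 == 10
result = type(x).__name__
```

x is bool; result = 'bool'

'bool'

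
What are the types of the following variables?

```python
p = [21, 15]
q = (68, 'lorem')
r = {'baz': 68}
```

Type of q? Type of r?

q is assigned a tuple (parenthesized, comma-separated values); r is assigned a dict literal ({key: value})

tuple, dict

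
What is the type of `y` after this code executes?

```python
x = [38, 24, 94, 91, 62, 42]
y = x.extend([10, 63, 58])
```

list.extend() returns None

NoneType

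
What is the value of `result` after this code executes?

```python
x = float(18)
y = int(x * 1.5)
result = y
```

x = 18.0; y = 27; result = 27

27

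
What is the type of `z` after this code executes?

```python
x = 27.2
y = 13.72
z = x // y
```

float // float = float

float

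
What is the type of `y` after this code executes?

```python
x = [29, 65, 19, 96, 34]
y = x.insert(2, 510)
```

list.insert() returns None

NoneType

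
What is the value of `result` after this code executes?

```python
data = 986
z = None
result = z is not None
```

data = 986; z = None; result = False

False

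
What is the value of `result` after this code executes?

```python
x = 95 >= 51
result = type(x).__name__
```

x is bool; result = 'bool'

'bool'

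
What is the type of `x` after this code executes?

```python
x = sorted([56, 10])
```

sorted() always returns list

list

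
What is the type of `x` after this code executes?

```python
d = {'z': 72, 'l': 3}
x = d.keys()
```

.keys() returns dict_keys view

dict_keys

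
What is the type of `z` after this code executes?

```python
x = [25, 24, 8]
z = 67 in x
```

'in' operator returns bool

bool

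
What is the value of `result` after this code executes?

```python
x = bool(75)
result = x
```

x = True; result = True

True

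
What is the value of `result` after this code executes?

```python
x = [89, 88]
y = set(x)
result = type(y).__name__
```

x is list; y is set; result = 'set'

'set'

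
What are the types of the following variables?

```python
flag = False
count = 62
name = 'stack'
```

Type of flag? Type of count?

flag is assigned the constant False, which has type bool; count is assigned a bare integer (no decimal point), so it is an int

bool, int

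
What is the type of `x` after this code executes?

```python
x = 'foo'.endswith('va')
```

str.endswith() returns bool

bool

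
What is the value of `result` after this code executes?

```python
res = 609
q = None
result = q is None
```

res = 609; q = None; result = True

True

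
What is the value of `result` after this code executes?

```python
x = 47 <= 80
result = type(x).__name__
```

x is bool; result = 'bool'

'bool'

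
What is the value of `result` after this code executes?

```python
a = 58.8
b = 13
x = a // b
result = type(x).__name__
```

a is float; b is int; x is float; result = 'float'

'float'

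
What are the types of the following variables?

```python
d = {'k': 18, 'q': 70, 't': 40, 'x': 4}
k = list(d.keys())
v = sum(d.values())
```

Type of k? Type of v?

list() converts to list; sum of ints is int

list, int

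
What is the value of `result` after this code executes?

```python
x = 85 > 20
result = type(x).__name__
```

x is bool; result = 'bool'

'bool'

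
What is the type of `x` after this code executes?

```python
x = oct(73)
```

oct() returns str representation

str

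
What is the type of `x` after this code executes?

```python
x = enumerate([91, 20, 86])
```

enumerate() returns an enumerate object

enumerate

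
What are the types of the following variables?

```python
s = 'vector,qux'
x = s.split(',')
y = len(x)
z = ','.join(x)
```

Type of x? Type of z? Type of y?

str.split() returns list; str.join() returns str; len() returns int

list, str, int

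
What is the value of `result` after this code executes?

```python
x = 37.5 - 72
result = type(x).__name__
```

x is float; result = 'float'

'float'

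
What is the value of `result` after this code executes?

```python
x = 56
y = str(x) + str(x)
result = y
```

x = 56; y = '5656'; result = '5656'

'5656'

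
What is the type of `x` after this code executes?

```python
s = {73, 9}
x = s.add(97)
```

set.add() returns None (mutates in place)

NoneType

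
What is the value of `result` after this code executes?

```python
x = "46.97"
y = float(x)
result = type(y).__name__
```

x is str; y is float; result = 'float'

'float'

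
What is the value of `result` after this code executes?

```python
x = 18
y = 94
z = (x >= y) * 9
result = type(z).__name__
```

x is int; y is int; z is int; result = 'int'

'int'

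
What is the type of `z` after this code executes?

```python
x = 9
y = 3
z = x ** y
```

positive int ** positive int = int

int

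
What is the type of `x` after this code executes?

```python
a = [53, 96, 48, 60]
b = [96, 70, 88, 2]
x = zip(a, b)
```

zip() returns a zip object

zip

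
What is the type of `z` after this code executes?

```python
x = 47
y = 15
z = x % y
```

int % int = int

int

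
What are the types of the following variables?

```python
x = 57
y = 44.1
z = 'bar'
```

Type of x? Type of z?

x is assigned a bare integer (no decimal point), so it is an int; z is assigned a quoted string literal, so it is a str

int, str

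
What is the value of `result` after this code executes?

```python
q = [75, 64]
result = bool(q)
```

q = [75, 64]; result = True

True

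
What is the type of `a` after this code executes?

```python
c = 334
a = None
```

None has type NoneType

NoneType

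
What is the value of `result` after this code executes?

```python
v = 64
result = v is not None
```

v = 64; result = True

True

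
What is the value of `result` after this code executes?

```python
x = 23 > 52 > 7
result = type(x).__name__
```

x is bool; result = 'bool'

'bool'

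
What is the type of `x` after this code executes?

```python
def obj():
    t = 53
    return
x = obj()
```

Bare return returns None

NoneType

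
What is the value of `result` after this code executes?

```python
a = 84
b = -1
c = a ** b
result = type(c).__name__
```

a is int; b is int; c is float; result = 'float'

'float'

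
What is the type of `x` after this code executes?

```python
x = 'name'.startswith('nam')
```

str.startswith() returns bool

bool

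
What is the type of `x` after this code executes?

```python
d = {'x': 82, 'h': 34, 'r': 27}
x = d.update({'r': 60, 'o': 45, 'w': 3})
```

dict.update() returns None

NoneType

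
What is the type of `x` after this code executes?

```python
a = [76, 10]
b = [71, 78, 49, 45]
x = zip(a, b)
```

zip() returns a zip object

zip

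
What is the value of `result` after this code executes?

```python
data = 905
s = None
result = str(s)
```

data = 905; s = None; result = 'None'

'None'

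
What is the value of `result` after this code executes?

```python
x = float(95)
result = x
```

x = 95.0; result = 95.0

95.0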